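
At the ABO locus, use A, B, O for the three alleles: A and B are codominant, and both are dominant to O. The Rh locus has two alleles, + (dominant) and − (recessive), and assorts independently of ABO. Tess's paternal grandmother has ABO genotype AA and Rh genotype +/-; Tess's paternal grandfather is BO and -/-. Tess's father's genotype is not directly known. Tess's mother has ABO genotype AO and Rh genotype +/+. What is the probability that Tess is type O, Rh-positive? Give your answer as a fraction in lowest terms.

1/8

Tess's father's ABO genotype from AA × BO: 1/2 AB, 1/2 AO.
Crossing each possibility with the mother AO and summing P(type O): 1/2·0 + 1/2·1/4 = 1/8.
Similarly for Rh via the father's Rh distribution: P(Rh+) = 1.
Independent loci: 1/8 × 1 = 1/8.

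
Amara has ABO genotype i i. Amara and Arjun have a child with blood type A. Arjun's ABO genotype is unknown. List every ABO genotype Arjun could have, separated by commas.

For each candidate genotype of Arjun, check whether crossing it with i i can produce every observed child phenotype.
  I^A I^A → possible child types {A} ✓
  I^A I^B → possible child types {A, B} ✓
  I^A i → possible child types {O, A} ✓
  I^B I^B → possible child types {B} ✗
  I^B i → possible child types {O, B} ✗
  i i → possible child types {O} ✗

I^A I^A, I^A I^B, I^A i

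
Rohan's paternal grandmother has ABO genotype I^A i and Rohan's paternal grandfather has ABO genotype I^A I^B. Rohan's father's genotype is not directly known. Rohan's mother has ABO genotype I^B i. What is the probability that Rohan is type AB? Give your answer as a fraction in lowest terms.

Rohan's father's ABO genotype from I^A i × I^A I^B: 1/4 I^A I^A, 1/4 I^A I^B, 1/4 I^A i, 1/4 I^B i.
Crossing each possibility with the mother I^B i and summing P(type AB): 1/4·1/2 + 1/4·1/4 + 1/4·1/4 + 1/4·0 = 1/4.

1/4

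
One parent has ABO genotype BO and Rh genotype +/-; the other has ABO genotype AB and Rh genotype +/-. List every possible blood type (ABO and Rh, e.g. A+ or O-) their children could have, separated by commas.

Gametes from BO × AB give offspring ABO genotypes AB, AO, BB, BO, i.e. phenotypes A, B, AB.
Rh cross +/- × +/- → phenotypes Rh+, Rh-.
Combining independently: A+, A-, B+, B-, AB+, AB-.

A+, A-, B+, B-, AB+, AB-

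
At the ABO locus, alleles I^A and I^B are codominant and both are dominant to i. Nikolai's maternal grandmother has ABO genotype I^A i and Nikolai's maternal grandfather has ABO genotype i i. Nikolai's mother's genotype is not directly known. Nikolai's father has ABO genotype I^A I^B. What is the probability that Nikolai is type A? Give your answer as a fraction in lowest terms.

1/2

Nikolai's mother's ABO genotype from I^A i × i i: 1/2 I^A i, 1/2 i i.
Crossing each possibility with the father I^A I^B and summing P(type A): 1/2·1/2 + 1/2·1/2 = 1/2.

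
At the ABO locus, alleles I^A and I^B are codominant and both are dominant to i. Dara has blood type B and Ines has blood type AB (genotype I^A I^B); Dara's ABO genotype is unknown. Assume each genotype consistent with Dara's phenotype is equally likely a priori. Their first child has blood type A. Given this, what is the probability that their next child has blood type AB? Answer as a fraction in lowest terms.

Possible genotypes: Dara ∈ {I^B I^B, I^B i}; Ines ∈ {I^A I^B}.
Weight each parental genotype pair by prior × P(type-A child):
  I^B i × I^A I^B: posterior weight 1; P(next child type AB) = 1/4.
Weighted sum = 1/4.

1/4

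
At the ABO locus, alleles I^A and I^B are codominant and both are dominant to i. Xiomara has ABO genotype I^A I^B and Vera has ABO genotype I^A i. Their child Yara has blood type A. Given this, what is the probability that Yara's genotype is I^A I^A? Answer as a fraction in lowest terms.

1/2

Cross I^A I^B × I^A i → 1/4 I^A I^A, 1/4 I^A I^B, 1/4 I^A i, 1/4 I^B i.
Type-A genotypes among offspring: I^A I^A (1/4), I^A i (1/4); total 1/2.
P(I^A I^A | type A) = (1/4) / (1/2) = 1/2.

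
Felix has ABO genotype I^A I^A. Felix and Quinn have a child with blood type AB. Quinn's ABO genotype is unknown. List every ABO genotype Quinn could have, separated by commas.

For each candidate genotype of Quinn, check whether crossing it with I^A I^A can produce every observed child phenotype.
  I^A I^A → possible child types {A} ✗
  I^A I^B → possible child types {A, AB} ✓
  I^A i → possible child types {A} ✗
  I^B I^B → possible child types {AB} ✓
  I^B i → possible child types {A, AB} ✓
  i i → possible child types {A} ✗

I^A I^B, I^B I^B, I^B i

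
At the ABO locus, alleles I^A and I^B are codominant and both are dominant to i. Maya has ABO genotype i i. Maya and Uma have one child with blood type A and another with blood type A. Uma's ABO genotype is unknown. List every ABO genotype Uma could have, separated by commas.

For each candidate genotype of Uma, check whether crossing it with i i can produce every observed child phenotype.
  I^A I^A → possible child types {A} ✓
  I^A I^B → possible child types {A, B} ✓
  I^A i → possible child types {O, A} ✓
  I^B I^B → possible child types {B} ✗
  I^B i → possible child types {O, B} ✗
  i i → possible child types {O} ✗

I^A I^A, I^A I^B, I^A i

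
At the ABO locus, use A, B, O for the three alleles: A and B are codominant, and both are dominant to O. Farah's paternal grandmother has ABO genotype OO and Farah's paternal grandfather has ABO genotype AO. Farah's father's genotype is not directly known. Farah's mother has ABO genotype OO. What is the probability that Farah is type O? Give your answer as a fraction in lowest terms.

Farah's father's ABO genotype from OO × AO: 1/2 AO, 1/2 OO.
Crossing each possibility with the mother OO and summing P(type O): 1/2·1/2 + 1/2·1 = 3/4.

3/4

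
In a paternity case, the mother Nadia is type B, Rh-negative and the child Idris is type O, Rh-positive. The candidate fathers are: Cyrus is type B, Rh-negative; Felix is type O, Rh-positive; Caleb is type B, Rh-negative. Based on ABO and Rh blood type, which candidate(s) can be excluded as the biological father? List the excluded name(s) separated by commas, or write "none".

Cyrus, Caleb

A candidate is excluded only if no genotype consistent with his phenotype could produce a type O, Rh-positive child with a type B, Rh-negative mother.
Cyrus (type B, Rh-): no genotype consistent with that phenotype can produce a type-O Rh+ child with a type-B mother.
Caleb (type B, Rh-): no genotype consistent with that phenotype can produce a type-O Rh+ child with a type-B mother.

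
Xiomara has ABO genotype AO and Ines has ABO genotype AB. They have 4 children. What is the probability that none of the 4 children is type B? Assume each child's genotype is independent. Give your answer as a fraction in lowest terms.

81/256

ABO cross AO × AB → 1/2 A, 1/4 B, 1/4 AB.
So P(type B) = 1/4 per child.
P(not type B) = 3/4 for one child; (3/4)^4 = 81/256.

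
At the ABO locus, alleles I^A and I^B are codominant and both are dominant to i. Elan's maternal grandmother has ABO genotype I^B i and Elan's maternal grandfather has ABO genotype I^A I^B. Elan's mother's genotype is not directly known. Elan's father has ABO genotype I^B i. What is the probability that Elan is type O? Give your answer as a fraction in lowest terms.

Elan's mother's ABO genotype from I^B i × I^A I^B: 1/4 I^A I^B, 1/4 I^A i, 1/4 I^B I^B, 1/4 I^B i.
Crossing each possibility with the father I^B i and summing P(type O): 1/4·0 + 1/4·1/4 + 1/4·0 + 1/4·1/4 = 1/8.

1/8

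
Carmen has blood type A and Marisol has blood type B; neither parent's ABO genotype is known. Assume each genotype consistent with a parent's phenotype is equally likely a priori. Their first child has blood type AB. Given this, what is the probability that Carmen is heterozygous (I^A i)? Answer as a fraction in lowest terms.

Possible genotypes: Carmen ∈ {I^A I^A, I^A i}; Marisol ∈ {I^B I^B, I^B i}.
Weight each parental genotype pair by prior × P(type-AB child):
  I^A I^A × I^B I^B: posterior weight 4/9.
  I^A I^A × I^B i: posterior weight 2/9.
  I^A i × I^B I^B: posterior weight 2/9.
  I^A i × I^B i: posterior weight 1/9.
Sum the posterior weight over pairs where Carmen is I^A i: 1/3.

1/3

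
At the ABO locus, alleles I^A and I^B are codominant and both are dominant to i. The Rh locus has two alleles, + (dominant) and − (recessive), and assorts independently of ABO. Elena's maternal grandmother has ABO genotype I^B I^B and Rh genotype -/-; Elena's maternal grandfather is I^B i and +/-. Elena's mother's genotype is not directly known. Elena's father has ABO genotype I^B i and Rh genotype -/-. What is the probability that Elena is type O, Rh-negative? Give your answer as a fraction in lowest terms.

Elena's mother's ABO genotype from I^B I^B × I^B i: 1/2 I^B I^B, 1/2 I^B i.
Crossing each possibility with the father I^B i and summing P(type O): 1/2·0 + 1/2·1/4 = 1/8.
Similarly for Rh via the mother's Rh distribution: P(Rh-) = 3/4.
Independent loci: 1/8 × 3/4 = 3/32.

3/32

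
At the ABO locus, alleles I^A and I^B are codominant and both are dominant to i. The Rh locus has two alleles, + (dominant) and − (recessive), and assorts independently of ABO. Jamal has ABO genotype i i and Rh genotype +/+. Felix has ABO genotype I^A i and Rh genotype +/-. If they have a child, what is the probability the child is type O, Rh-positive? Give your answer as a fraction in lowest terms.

1/2

ABO cross i i × I^A i → offspring phenotypes: 1/2 O, 1/2 A.
Rh cross +/+ × +/- → 1 Rh+.
Independent loci: P(type O, Rh-positive) = 1/2 × 1 = 1/2.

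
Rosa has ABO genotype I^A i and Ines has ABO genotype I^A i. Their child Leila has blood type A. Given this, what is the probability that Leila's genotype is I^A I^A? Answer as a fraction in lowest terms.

Cross I^A i × I^A i → 1/4 I^A I^A, 1/2 I^A i, 1/4 i i.
Type-A genotypes among offspring: I^A I^A (1/4), I^A i (1/2); total 3/4.
P(I^A I^A | type A) = (1/4) / (3/4) = 1/3.

1/3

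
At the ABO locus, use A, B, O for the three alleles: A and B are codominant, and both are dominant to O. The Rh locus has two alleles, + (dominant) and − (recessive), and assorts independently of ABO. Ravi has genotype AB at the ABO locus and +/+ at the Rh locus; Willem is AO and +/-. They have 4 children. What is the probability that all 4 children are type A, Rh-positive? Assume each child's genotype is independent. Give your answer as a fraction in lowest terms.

ABO cross AB × AO → 1/2 A, 1/4 B, 1/4 AB.
Rh cross +/+ × +/- → 1 Rh+; so P(type A, Rh-positive) = 1/2 × 1 = 1/2 per child.
All 4 independent: (1/2)^4 = 1/16.

1/16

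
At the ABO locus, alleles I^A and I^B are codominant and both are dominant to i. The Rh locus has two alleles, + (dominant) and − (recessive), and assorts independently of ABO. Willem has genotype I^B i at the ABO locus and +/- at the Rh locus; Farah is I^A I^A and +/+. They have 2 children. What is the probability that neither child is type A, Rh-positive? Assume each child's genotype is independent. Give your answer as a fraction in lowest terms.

ABO cross I^B i × I^A I^A → 1/2 A, 1/2 AB.
Rh cross +/- × +/+ → 1 Rh+; so P(type A, Rh-positive) = 1/2 × 1 = 1/2 per child.
P(not type A, Rh-positive) = 1/2 for one child; (1/2)^2 = 1/4.

1/4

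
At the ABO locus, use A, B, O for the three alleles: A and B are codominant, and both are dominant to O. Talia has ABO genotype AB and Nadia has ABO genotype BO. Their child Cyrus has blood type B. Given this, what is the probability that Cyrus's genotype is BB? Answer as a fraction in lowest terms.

1/2

Cross AB × BO → 1/4 AB, 1/4 AO, 1/4 BB, 1/4 BO.
Type-B genotypes among offspring: BB (1/4), BO (1/4); total 1/2.
P(BB | type B) = (1/4) / (1/2) = 1/2.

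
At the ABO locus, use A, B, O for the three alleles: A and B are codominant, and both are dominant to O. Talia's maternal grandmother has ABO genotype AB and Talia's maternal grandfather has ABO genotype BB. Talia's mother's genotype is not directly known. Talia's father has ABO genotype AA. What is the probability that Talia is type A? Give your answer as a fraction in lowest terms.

1/4

Talia's mother's ABO genotype from AB × BB: 1/2 AB, 1/2 BB.
Crossing each possibility with the father AA and summing P(type A): 1/2·1/2 + 1/2·0 = 1/4.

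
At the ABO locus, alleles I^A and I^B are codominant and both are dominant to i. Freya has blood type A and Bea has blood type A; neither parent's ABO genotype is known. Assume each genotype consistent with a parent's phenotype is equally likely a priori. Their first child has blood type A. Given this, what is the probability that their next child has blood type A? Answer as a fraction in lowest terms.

19/20

Possible genotypes: Freya ∈ {I^A I^A, I^A i}; Bea ∈ {I^A I^A, I^A i}.
Weight each parental genotype pair by prior × P(type-A child):
  I^A I^A × I^A I^A: posterior weight 4/15; P(next child type A) = 1.
  I^A I^A × I^A i: posterior weight 4/15; P(next child type A) = 1.
  I^A i × I^A I^A: posterior weight 4/15; P(next child type A) = 1.
  I^A i × I^A i: posterior weight 1/5; P(next child type A) = 3/4.
Weighted sum = 19/20.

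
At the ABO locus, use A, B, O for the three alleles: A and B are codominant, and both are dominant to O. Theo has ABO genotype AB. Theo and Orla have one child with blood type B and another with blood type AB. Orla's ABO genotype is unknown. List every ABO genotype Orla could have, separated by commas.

For each candidate genotype of Orla, check whether crossing it with AB can produce every observed child phenotype.
  AA → possible child types {A, AB} ✗
  AB → possible child types {A, B, AB} ✓
  AO → possible child types {A, B, AB} ✓
  BB → possible child types {B, AB} ✓
  BO → possible child types {A, B, AB} ✓
  OO → possible child types {A, B} ✗

AB, AO, BB, BO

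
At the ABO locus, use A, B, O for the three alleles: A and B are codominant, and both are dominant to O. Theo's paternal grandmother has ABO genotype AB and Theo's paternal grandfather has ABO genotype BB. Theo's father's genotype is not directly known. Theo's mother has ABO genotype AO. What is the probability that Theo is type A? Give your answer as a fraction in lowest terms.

Theo's father's ABO genotype from AB × BB: 1/2 AB, 1/2 BB.
Crossing each possibility with the mother AO and summing P(type A): 1/2·1/2 + 1/2·0 = 1/4.

1/4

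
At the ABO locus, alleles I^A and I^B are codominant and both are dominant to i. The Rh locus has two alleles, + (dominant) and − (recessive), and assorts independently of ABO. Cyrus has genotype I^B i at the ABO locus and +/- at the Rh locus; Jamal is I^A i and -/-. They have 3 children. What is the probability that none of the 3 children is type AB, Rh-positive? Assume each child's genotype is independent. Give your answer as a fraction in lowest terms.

343/512

ABO cross I^B i × I^A i → 1/4 O, 1/4 A, 1/4 B, 1/4 AB.
Rh cross +/- × -/- → 1/2 Rh+, 1/2 Rh-; so P(type AB, Rh-positive) = 1/4 × 1/2 = 1/8 per child.
P(not type AB, Rh-positive) = 7/8 for one child; (7/8)^3 = 343/512.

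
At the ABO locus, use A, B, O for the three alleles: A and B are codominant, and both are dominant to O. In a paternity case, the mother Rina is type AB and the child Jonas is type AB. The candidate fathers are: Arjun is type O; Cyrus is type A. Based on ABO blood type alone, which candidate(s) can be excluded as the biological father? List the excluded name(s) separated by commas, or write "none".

Arjun

A candidate is excluded only if no genotype consistent with his phenotype could produce a type AB child with a type AB mother.
Arjun (type O): no genotype consistent with that phenotype can produce a type-AB child with a type-AB mother.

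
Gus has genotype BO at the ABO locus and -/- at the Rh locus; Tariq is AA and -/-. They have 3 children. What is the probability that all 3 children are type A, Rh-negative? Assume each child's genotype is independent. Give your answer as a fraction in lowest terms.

ABO cross BO × AA → 1/2 A, 1/2 AB.
Rh cross -/- × -/- → 1 Rh-; so P(type A, Rh-negative) = 1/2 × 1 = 1/2 per child.
All 3 independent: (1/2)^3 = 1/8.

1/8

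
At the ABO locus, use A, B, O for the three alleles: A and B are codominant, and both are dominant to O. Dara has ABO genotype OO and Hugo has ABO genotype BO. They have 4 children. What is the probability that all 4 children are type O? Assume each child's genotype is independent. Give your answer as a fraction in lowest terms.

1/16

ABO cross OO × BO → 1/2 O, 1/2 B.
So P(type O) = 1/2 per child.
All 4 independent: (1/2)^4 = 1/16.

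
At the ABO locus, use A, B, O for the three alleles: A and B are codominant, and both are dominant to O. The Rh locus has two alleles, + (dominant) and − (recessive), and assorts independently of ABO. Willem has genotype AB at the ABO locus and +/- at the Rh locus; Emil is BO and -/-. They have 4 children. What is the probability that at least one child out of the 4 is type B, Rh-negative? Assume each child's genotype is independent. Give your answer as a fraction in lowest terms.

ABO cross AB × BO → 1/4 A, 1/2 B, 1/4 AB.
Rh cross +/- × -/- → 1/2 Rh+, 1/2 Rh-; so P(type B, Rh-negative) = 1/2 × 1/2 = 1/4 per child.
P(none) = (3/4)^4 = 81/256; P(at least one) = 1 − 81/256 = 175/256.

175/256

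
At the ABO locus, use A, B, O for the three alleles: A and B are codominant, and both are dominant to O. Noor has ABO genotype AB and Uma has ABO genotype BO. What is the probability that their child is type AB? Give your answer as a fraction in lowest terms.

ABO cross AB × BO → offspring phenotypes: 1/4 A, 1/2 B, 1/4 AB.
So P(type AB) = 1/4.

1/4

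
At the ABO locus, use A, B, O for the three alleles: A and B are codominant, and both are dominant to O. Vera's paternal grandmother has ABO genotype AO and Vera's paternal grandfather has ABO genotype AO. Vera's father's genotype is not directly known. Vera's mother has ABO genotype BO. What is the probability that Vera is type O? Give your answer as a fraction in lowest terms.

Vera's father's ABO genotype from AO × AO: 1/4 AA, 1/2 AO, 1/4 OO.
Crossing each possibility with the mother BO and summing P(type O): 1/4·0 + 1/2·1/4 + 1/4·1/2 = 1/4.

1/4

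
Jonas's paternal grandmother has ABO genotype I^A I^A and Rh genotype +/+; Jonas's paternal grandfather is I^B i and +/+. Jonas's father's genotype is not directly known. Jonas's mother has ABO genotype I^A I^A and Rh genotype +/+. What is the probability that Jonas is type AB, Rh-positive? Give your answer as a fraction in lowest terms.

Jonas's father's ABO genotype from I^A I^A × I^B i: 1/2 I^A I^B, 1/2 I^A i.
Crossing each possibility with the mother I^A I^A and summing P(type AB): 1/2·1/2 + 1/2·0 = 1/4.
Similarly for Rh via the father's Rh distribution: P(Rh+) = 1.
Independent loci: 1/4 × 1 = 1/4.

1/4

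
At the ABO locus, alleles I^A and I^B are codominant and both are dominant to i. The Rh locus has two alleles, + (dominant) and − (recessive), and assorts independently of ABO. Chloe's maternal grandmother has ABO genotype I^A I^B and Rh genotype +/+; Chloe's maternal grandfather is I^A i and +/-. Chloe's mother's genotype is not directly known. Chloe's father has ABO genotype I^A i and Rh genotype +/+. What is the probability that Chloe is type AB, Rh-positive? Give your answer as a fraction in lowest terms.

1/8

Chloe's mother's ABO genotype from I^A I^B × I^A i: 1/4 I^A I^A, 1/4 I^A I^B, 1/4 I^A i, 1/4 I^B i.
Crossing each possibility with the father I^A i and summing P(type AB): 1/4·0 + 1/4·1/4 + 1/4·0 + 1/4·1/4 = 1/8.
Similarly for Rh via the mother's Rh distribution: P(Rh+) = 1.
Independent loci: 1/8 × 1 = 1/8.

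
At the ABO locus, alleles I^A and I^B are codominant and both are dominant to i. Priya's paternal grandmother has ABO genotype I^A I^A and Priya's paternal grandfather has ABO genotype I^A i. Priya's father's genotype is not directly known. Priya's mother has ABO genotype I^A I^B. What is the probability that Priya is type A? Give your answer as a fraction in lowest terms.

1/2

Priya's father's ABO genotype from I^A I^A × I^A i: 1/2 I^A I^A, 1/2 I^A i.
Crossing each possibility with the mother I^A I^B and summing P(type A): 1/2·1/2 + 1/2·1/2 = 1/2.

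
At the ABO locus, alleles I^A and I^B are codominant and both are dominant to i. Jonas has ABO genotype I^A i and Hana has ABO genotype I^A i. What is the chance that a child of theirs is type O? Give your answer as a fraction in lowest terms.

ABO cross I^A i × I^A i → offspring phenotypes: 1/4 O, 3/4 A.
So P(type O) = 1/4.

1/4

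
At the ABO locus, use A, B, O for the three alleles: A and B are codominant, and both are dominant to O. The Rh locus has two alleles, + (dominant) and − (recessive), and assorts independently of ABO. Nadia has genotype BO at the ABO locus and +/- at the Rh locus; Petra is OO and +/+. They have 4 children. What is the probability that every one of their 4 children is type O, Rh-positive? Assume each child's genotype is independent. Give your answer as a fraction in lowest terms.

ABO cross BO × OO → 1/2 O, 1/2 B.
Rh cross +/- × +/+ → 1 Rh+; so P(type O, Rh-positive) = 1/2 × 1 = 1/2 per child.
All 4 independent: (1/2)^4 = 1/16.

1/16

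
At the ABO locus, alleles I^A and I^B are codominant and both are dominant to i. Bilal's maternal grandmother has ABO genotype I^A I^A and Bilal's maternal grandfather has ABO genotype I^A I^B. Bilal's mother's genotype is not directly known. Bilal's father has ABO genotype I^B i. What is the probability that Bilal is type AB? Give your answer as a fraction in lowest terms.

3/8

Bilal's mother's ABO genotype from I^A I^A × I^A I^B: 1/2 I^A I^A, 1/2 I^A I^B.
Crossing each possibility with the father I^B i and summing P(type AB): 1/2·1/2 + 1/2·1/4 = 3/8.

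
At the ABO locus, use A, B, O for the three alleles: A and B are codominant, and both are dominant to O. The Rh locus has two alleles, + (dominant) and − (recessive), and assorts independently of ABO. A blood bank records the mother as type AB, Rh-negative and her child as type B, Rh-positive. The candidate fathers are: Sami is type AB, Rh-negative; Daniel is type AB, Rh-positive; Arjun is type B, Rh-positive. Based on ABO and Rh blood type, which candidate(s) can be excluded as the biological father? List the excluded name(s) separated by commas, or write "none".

A candidate is excluded only if no genotype consistent with his phenotype could produce a type B, Rh-positive child with a type AB, Rh-negative mother.
Sami (type AB, Rh-): no genotype consistent with that phenotype can produce a type-B Rh+ child with a type-AB mother.

Sami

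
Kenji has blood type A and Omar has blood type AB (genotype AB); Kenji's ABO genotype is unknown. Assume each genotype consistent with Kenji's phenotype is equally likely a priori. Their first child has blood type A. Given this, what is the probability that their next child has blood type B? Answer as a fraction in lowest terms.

Possible genotypes: Kenji ∈ {AA, AO}; Omar ∈ {AB}.
Weight each parental genotype pair by prior × P(type-A child):
  AA × AB: posterior weight 1/2; P(next child type B) = 0.
  AO × AB: posterior weight 1/2; P(next child type B) = 1/4.
Weighted sum = 1/8.

1/8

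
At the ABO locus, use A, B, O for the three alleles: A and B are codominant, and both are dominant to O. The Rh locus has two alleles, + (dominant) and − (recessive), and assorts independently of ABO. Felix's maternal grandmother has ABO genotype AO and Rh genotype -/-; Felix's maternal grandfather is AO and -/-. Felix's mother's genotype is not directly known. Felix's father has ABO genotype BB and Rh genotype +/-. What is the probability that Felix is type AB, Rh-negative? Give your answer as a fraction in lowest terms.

1/4

Felix's mother's ABO genotype from AO × AO: 1/4 AA, 1/2 AO, 1/4 OO.
Crossing each possibility with the father BB and summing P(type AB): 1/4·1 + 1/2·1/2 + 1/4·0 = 1/2.
Similarly for Rh via the mother's Rh distribution: P(Rh-) = 1/2.
Independent loci: 1/2 × 1/2 = 1/4.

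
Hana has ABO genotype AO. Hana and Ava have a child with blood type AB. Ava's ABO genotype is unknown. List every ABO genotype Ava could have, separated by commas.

For each candidate genotype of Ava, check whether crossing it with AO can produce every observed child phenotype.
  AA → possible child types {A} ✗
  AB → possible child types {A, B, AB} ✓
  AO → possible child types {O, A} ✗
  BB → possible child types {B, AB} ✓
  BO → possible child types {O, A, B, AB} ✓
  OO → possible child types {O, A} ✗

AB, BB, BO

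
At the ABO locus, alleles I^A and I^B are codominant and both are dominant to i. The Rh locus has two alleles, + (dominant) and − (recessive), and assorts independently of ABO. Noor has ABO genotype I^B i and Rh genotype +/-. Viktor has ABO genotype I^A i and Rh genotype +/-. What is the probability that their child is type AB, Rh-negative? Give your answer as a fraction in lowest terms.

1/16

ABO cross I^B i × I^A i → offspring phenotypes: 1/4 O, 1/4 A, 1/4 B, 1/4 AB.
Rh cross +/- × +/- → 3/4 Rh+, 1/4 Rh-.
Independent loci: P(type AB, Rh-negative) = 1/4 × 1/4 = 1/16.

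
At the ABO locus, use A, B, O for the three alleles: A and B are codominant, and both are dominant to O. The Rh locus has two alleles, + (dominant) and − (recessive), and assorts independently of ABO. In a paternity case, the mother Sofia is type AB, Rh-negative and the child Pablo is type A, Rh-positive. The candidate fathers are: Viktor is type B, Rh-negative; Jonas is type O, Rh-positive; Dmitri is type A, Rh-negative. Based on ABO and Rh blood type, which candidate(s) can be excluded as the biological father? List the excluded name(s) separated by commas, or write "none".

A candidate is excluded only if no genotype consistent with his phenotype could produce a type A, Rh-positive child with a type AB, Rh-negative mother.
Viktor (type B, Rh-): no genotype consistent with that phenotype can produce a type-A Rh+ child with a type-AB mother.
Dmitri (type A, Rh-): no genotype consistent with that phenotype can produce a type-A Rh+ child with a type-AB mother.

Viktor, Dmitri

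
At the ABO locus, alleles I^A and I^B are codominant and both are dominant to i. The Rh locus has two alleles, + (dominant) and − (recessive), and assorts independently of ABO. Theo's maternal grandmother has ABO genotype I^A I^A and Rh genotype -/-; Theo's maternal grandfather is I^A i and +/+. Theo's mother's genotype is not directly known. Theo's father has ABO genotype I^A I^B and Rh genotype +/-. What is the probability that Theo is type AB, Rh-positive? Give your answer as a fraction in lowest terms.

9/32

Theo's mother's ABO genotype from I^A I^A × I^A i: 1/2 I^A I^A, 1/2 I^A i.
Crossing each possibility with the father I^A I^B and summing P(type AB): 1/2·1/2 + 1/2·1/4 = 3/8.
Similarly for Rh via the mother's Rh distribution: P(Rh+) = 3/4.
Independent loci: 3/8 × 3/4 = 9/32.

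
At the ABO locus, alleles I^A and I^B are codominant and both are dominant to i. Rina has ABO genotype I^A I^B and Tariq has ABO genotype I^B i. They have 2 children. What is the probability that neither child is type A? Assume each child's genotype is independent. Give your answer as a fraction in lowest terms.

ABO cross I^A I^B × I^B i → 1/4 A, 1/2 B, 1/4 AB.
So P(type A) = 1/4 per child.
P(not type A) = 3/4 for one child; (3/4)^2 = 9/16.

9/16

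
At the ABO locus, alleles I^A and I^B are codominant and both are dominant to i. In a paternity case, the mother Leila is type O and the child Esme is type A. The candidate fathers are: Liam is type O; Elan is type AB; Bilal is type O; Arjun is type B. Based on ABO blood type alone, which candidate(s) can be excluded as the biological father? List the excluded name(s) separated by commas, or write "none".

Liam, Bilal, Arjun

A candidate is excluded only if no genotype consistent with his phenotype could produce a type A child with a type O mother.
Liam (type O): no genotype consistent with that phenotype can produce a type-A child with a type-O mother.
Bilal (type O): no genotype consistent with that phenotype can produce a type-A child with a type-O mother.
Arjun (type B): no genotype consistent with that phenotype can produce a type-A child with a type-O mother.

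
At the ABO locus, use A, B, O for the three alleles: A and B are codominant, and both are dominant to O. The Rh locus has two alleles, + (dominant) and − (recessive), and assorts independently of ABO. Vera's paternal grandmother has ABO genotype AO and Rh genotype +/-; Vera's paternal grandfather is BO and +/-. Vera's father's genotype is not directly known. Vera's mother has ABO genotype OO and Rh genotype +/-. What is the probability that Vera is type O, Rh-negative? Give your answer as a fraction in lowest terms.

Vera's father's ABO genotype from AO × BO: 1/4 AB, 1/4 AO, 1/4 BO, 1/4 OO.
Crossing each possibility with the mother OO and summing P(type O): 1/4·0 + 1/4·1/2 + 1/4·1/2 + 1/4·1 = 1/2.
Similarly for Rh via the father's Rh distribution: P(Rh-) = 1/4.
Independent loci: 1/2 × 1/4 = 1/8.

1/8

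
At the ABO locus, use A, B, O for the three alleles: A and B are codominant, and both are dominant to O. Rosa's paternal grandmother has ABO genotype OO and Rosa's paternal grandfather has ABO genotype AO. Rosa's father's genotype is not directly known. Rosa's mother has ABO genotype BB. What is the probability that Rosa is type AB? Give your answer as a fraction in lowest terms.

Rosa's father's ABO genotype from OO × AO: 1/2 AO, 1/2 OO.
Crossing each possibility with the mother BB and summing P(type AB): 1/2·1/2 + 1/2·0 = 1/4.

1/4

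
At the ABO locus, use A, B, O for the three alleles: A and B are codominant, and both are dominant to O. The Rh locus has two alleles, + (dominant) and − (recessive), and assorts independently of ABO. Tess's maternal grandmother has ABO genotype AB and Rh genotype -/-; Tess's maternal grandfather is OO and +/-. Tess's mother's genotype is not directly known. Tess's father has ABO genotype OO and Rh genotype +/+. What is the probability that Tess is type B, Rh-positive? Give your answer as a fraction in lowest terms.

Tess's mother's ABO genotype from AB × OO: 1/2 AO, 1/2 BO.
Crossing each possibility with the father OO and summing P(type B): 1/2·0 + 1/2·1/2 = 1/4.
Similarly for Rh via the mother's Rh distribution: P(Rh+) = 1.
Independent loci: 1/4 × 1 = 1/4.

1/4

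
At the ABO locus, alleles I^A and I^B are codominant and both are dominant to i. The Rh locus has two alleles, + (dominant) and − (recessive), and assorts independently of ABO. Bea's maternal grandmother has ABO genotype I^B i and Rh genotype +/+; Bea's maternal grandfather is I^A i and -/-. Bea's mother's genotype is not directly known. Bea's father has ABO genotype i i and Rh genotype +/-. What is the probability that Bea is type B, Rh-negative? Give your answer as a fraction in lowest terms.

1/16

Bea's mother's ABO genotype from I^B i × I^A i: 1/4 I^A I^B, 1/4 I^A i, 1/4 I^B i, 1/4 i i.
Crossing each possibility with the father i i and summing P(type B): 1/4·1/2 + 1/4·0 + 1/4·1/2 + 1/4·0 = 1/4.
Similarly for Rh via the mother's Rh distribution: P(Rh-) = 1/4.
Independent loci: 1/4 × 1/4 = 1/16.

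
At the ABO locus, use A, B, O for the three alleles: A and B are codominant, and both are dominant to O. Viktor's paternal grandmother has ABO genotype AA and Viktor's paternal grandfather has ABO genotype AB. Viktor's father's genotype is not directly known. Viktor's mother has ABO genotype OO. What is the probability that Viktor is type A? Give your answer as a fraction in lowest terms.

3/4

Viktor's father's ABO genotype from AA × AB: 1/2 AA, 1/2 AB.
Crossing each possibility with the mother OO and summing P(type A): 1/2·1 + 1/2·1/2 = 3/4.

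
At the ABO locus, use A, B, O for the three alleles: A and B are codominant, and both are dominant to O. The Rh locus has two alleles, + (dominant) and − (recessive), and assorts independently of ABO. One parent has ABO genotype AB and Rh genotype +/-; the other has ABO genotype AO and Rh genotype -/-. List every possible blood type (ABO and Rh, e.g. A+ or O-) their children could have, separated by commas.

Gametes from AB × AO give offspring ABO genotypes AA, AB, AO, BO, i.e. phenotypes A, B, AB.
Rh cross +/- × -/- → phenotypes Rh+, Rh-.
Combining independently: A+, A-, B+, B-, AB+, AB-.

A+, A-, B+, B-, AB+, AB-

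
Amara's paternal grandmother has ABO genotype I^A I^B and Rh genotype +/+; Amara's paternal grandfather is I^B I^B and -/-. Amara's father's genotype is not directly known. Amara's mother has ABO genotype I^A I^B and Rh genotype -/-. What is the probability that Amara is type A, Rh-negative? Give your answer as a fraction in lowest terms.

1/16

Amara's father's ABO genotype from I^A I^B × I^B I^B: 1/2 I^A I^B, 1/2 I^B I^B.
Crossing each possibility with the mother I^A I^B and summing P(type A): 1/2·1/4 + 1/2·0 = 1/8.
Similarly for Rh via the father's Rh distribution: P(Rh-) = 1/2.
Independent loci: 1/8 × 1/2 = 1/16.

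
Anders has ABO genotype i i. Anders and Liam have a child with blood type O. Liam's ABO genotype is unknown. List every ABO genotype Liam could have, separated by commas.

For each candidate genotype of Liam, check whether crossing it with i i can produce every observed child phenotype.
  I^A I^A → possible child types {A} ✗
  I^A I^B → possible child types {A, B} ✗
  I^A i → possible child types {O, A} ✓
  I^B I^B → possible child types {B} ✗
  I^B i → possible child types {O, B} ✓
  i i → possible child types {O} ✓

I^A i, I^B i, i i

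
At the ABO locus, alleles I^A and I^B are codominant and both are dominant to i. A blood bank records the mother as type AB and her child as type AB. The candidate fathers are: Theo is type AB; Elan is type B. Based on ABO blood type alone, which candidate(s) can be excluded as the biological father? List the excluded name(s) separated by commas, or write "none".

none

A candidate is excluded only if no genotype consistent with his phenotype could produce a type AB child with a type AB mother.
Every candidate has at least one consistent genotype combination, so none can be excluded.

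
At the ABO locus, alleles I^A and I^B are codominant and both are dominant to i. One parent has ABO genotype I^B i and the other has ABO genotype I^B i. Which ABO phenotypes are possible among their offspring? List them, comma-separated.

O, B

Gametes from I^B i × I^B i give offspring ABO genotypes I^B I^B, I^B i, i i, i.e. phenotypes O, B.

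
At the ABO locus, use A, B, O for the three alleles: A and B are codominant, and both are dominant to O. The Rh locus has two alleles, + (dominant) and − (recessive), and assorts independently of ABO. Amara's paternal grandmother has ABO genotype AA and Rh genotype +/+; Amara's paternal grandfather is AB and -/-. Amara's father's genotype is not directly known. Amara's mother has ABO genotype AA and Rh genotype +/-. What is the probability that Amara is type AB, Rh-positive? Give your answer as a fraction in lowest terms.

Amara's father's ABO genotype from AA × AB: 1/2 AA, 1/2 AB.
Crossing each possibility with the mother AA and summing P(type AB): 1/2·0 + 1/2·1/2 = 1/4.
Similarly for Rh via the father's Rh distribution: P(Rh+) = 3/4.
Independent loci: 1/4 × 3/4 = 3/16.

3/16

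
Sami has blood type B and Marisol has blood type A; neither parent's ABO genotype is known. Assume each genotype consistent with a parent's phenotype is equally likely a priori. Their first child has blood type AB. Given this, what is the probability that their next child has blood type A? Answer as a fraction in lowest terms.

Possible genotypes: Sami ∈ {BB, BO}; Marisol ∈ {AA, AO}.
Weight each parental genotype pair by prior × P(type-AB child):
  BB × AA: posterior weight 4/9; P(next child type A) = 0.
  BB × AO: posterior weight 2/9; P(next child type A) = 0.
  BO × AA: posterior weight 2/9; P(next child type A) = 1/2.
  BO × AO: posterior weight 1/9; P(next child type A) = 1/4.
Weighted sum = 5/36.

5/36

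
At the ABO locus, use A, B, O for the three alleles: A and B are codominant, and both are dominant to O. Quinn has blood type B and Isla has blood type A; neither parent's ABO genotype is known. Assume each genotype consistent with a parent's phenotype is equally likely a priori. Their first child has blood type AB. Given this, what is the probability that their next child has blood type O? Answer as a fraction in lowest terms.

Possible genotypes: Quinn ∈ {BB, BO}; Isla ∈ {AA, AO}.
Weight each parental genotype pair by prior × P(type-AB child):
  BB × AA: posterior weight 4/9; P(next child type O) = 0.
  BB × AO: posterior weight 2/9; P(next child type O) = 0.
  BO × AA: posterior weight 2/9; P(next child type O) = 0.
  BO × AO: posterior weight 1/9; P(next child type O) = 1/4.
Weighted sum = 1/36.

1/36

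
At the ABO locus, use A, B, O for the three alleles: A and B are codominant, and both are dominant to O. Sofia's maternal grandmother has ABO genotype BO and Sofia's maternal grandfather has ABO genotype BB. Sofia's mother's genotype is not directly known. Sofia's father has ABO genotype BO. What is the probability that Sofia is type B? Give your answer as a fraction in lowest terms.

7/8

Sofia's mother's ABO genotype from BO × BB: 1/2 BB, 1/2 BO.
Crossing each possibility with the father BO and summing P(type B): 1/2·1 + 1/2·3/4 = 7/8.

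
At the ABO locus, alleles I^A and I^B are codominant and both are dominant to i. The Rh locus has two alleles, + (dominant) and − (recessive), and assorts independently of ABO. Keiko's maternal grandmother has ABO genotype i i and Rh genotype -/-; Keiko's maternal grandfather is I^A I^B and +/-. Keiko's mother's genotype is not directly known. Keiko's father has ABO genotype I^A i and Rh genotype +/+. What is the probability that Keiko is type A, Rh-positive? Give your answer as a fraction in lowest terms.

Keiko's mother's ABO genotype from i i × I^A I^B: 1/2 I^A i, 1/2 I^B i.
Crossing each possibility with the father I^A i and summing P(type A): 1/2·3/4 + 1/2·1/4 = 1/2.
Similarly for Rh via the mother's Rh distribution: P(Rh+) = 1.
Independent loci: 1/2 × 1 = 1/2.

1/2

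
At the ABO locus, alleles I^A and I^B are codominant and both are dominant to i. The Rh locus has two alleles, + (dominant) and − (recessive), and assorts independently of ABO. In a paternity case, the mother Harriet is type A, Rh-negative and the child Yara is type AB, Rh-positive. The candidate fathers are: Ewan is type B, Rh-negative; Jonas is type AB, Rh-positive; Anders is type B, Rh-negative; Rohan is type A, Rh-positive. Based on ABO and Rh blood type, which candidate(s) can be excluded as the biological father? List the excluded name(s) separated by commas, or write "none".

Ewan, Anders, Rohan

A candidate is excluded only if no genotype consistent with his phenotype could produce a type AB, Rh-positive child with a type A, Rh-negative mother.
Ewan (type B, Rh-): no genotype consistent with that phenotype can produce a type-AB Rh+ child with a type-A mother.
Anders (type B, Rh-): no genotype consistent with that phenotype can produce a type-AB Rh+ child with a type-A mother.
Rohan (type A, Rh+): no genotype consistent with that phenotype can produce a type-AB Rh+ child with a type-A mother.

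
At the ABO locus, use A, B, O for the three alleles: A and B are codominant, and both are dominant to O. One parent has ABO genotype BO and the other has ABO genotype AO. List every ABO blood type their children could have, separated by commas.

Gametes from BO × AO give offspring ABO genotypes AB, AO, BO, OO, i.e. phenotypes O, A, B, AB.

O, A, B, AB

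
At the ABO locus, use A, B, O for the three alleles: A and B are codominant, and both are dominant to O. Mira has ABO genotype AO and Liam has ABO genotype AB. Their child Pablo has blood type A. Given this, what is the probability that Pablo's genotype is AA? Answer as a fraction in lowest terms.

1/2

Cross AO × AB → 1/4 AA, 1/4 AB, 1/4 AO, 1/4 BO.
Type-A genotypes among offspring: AA (1/4), AO (1/4); total 1/2.
P(AA | type A) = (1/4) / (1/2) = 1/2.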